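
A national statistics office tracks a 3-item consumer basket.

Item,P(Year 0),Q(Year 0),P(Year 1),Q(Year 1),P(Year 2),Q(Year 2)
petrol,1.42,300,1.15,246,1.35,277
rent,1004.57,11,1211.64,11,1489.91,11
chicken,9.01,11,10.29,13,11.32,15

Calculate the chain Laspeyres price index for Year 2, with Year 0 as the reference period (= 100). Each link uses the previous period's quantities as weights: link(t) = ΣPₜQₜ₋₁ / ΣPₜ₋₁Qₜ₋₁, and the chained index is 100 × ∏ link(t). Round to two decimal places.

Link Year 0→Year 1:
ΣP(Year 1)Q(Year 0) = 1.15×300 + 1211.64×11 + 10.29×11 = 345 + 13328.04 + 113.19 = 13786.23
ΣP(Year 0)Q(Year 0) = 1.42×300 + 1004.57×11 + 9.01×11 = 426 + 11050.27 + 99.11 = 11575.38
link = 13786.23/11575.38 = 1.190996
Link Year 1→Year 2:
ΣP(Year 2)Q(Year 1) = 1.35×246 + 1489.91×11 + 11.32×13 = 332.1 + 16389.01 + 147.16 = 16868.27
ΣP(Year 1)Q(Year 1) = 1.15×246 + 1211.64×11 + 10.29×13 = 282.9 + 13328.04 + 133.77 = 13744.71
link = 16868.27/13744.71 = 1.227255
Chained index = 100 × 1.190996 × 1.227255 = 146.1656

146.17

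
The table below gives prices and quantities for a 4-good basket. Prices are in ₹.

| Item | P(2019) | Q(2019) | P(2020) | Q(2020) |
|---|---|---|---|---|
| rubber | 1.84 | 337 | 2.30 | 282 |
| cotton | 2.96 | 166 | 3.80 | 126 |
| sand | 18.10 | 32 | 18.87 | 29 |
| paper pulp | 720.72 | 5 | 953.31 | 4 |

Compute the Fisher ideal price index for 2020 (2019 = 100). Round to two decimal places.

Laspeyres component (base-period weights):
ΣP(2020)Q(2019) = 2.30×337 + 3.80×166 + 18.87×32 + 953.31×5 = 775.1 + 630.8 + 603.84 + 4766.55 = 6776.29
ΣP(2019)Q(2019) = 1.84×337 + 2.96×166 + 18.10×32 + 720.72×5 = 620.08 + 491.36 + 579.2 + 3603.6 = 5294.24
L = 6776.29 / 5294.24 × 100 = 127.9936
Paasche component (current-period weights):
ΣP(2020)Q(2020) = 2.30×282 + 3.80×126 + 18.87×29 + 953.31×4 = 648.6 + 478.8 + 547.23 + 3813.24 = 5487.87
ΣP(2019)Q(2020) = 1.84×282 + 2.96×126 + 18.10×29 + 720.72×4 = 518.88 + 372.96 + 524.9 + 2882.88 = 4299.62
P = 5487.87 / 4299.62 × 100 = 127.6362
Fisher = √(L × P) = √(127.9936 × 127.6362) = 127.8148

127.81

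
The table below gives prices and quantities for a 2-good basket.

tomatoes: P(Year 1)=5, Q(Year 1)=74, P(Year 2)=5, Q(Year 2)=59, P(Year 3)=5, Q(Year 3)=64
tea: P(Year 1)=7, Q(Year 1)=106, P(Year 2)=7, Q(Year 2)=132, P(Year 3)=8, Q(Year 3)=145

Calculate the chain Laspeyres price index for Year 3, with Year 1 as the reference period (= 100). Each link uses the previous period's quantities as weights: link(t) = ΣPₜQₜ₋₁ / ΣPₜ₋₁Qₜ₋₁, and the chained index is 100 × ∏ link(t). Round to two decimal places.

Link Year 1→Year 2:
ΣP(Year 2)Q(Year 1) = 5×74 + 7×106 = 370 + 742 = 1112
ΣP(Year 1)Q(Year 1) = 5×74 + 7×106 = 370 + 742 = 1112
link = 1112/1112 = 1.000000
Link Year 2→Year 3:
ΣP(Year 3)Q(Year 2) = 5×59 + 8×132 = 295 + 1056 = 1351
ΣP(Year 2)Q(Year 2) = 5×59 + 7×132 = 295 + 924 = 1219
link = 1351/1219 = 1.108285
Chained index = 100 × 1.000000 × 1.108285 = 110.8285

110.83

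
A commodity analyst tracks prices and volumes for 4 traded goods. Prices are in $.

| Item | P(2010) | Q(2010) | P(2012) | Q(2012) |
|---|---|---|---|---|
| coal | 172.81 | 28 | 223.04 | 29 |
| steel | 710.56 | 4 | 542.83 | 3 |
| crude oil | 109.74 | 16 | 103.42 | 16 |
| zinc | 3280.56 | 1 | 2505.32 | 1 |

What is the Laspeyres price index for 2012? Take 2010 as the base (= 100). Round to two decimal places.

98.89

Laspeyres price index uses base-period quantities as weights.
ΣP(2012)·Q(2010) = 223.04×28 + 542.83×4 + 103.42×16 + 2505.32×1 = 6245.12 + 2171.32 + 1654.72 + 2505.32 = 12576.48
ΣP(2010)·Q(2010) = 172.81×28 + 710.56×4 + 109.74×16 + 3280.56×1 = 4838.68 + 2842.24 + 1755.84 + 3280.56 = 12717.32
Index = 12576.48 / 12717.32 × 100 = 98.8925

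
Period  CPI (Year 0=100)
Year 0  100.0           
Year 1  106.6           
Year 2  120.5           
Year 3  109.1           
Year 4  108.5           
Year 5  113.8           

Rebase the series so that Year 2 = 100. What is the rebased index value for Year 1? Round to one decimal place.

Rebased(Year 1) = 106.6 / 120.5 × 100 = 88.4647

88.5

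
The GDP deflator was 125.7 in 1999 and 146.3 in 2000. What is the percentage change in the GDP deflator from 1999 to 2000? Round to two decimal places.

Change = (146.3 − 125.7) / 125.7 × 100
       = 20.6 / 125.7 × 100 = 16.3882%

16.39%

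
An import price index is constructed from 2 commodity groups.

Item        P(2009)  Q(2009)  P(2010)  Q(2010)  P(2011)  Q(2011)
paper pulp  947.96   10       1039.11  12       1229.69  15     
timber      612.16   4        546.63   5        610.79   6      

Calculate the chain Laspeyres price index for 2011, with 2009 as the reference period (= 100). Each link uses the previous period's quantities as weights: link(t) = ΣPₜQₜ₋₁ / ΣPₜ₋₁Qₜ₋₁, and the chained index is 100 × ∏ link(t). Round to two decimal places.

123.53

Link 2009→2010:
ΣP(2010)Q(2009) = 1039.11×10 + 546.63×4 = 10391.1 + 2186.52 = 12577.62
ΣP(2009)Q(2009) = 947.96×10 + 612.16×4 = 9479.6 + 2448.64 = 11928.24
link = 12577.62/11928.24 = 1.054441
Link 2010→2011:
ΣP(2011)Q(2010) = 1229.69×12 + 610.79×5 = 14756.28 + 3053.95 = 17810.23
ΣP(2010)Q(2010) = 1039.11×12 + 546.63×5 = 12469.32 + 2733.15 = 15202.47
link = 17810.23/15202.47 = 1.171535
Chained index = 100 × 1.054441 × 1.171535 = 123.5314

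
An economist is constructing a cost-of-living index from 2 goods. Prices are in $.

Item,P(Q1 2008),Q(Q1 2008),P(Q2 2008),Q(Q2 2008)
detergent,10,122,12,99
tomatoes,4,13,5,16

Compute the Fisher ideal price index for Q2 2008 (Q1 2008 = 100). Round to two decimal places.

120.25

Laspeyres component (base-period weights):
ΣP(Q2 2008)Q(Q1 2008) = 12×122 + 5×13 = 1464 + 65 = 1529
ΣP(Q1 2008)Q(Q1 2008) = 10×122 + 4×13 = 1220 + 52 = 1272
L = 1529 / 1272 × 100 = 120.2044
Paasche component (current-period weights):
ΣP(Q2 2008)Q(Q2 2008) = 12×99 + 5×16 = 1188 + 80 = 1268
ΣP(Q1 2008)Q(Q2 2008) = 10×99 + 4×16 = 990 + 64 = 1054
P = 1268 / 1054 × 100 = 120.3036
Fisher = √(L × P) = √(120.2044 × 120.3036) = 120.2540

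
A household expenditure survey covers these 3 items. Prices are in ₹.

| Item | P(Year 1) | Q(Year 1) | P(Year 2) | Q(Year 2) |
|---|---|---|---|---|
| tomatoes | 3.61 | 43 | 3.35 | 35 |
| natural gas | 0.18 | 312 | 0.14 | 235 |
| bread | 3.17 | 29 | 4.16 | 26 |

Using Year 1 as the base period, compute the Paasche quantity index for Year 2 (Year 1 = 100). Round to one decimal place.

Paasche quantity index uses current-period prices as weights.
ΣP(Year 2)·Q(Year 2) = 3.35×35 + 0.14×235 + 4.16×26 = 117.25 + 32.9 + 108.16 = 258.31
ΣP(Year 2)·Q(Year 1) = 3.35×43 + 0.14×312 + 4.16×29 = 144.05 + 43.68 + 120.64 = 308.37
Index = 258.31 / 308.37 × 100 = 83.7663

83.8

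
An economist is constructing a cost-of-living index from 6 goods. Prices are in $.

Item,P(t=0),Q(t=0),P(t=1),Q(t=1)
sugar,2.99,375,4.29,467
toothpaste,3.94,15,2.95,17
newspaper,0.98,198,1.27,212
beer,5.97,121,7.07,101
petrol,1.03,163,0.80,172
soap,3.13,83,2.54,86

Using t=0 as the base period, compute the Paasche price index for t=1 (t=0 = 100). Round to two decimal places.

124.72

Paasche price index uses current-period quantities as weights.
ΣP(t=1)·Q(t=1) = 4.29×467 + 2.95×17 + 1.27×212 + 7.07×101 + 0.80×172 + 2.54×86 = 2003.43 + 50.15 + 269.24 + 714.07 + 137.6 + 218.44 = 3392.93
ΣP(t=0)·Q(t=1) = 2.99×467 + 3.94×17 + 0.98×212 + 5.97×101 + 1.03×172 + 3.13×86 = 1396.33 + 66.98 + 207.76 + 602.97 + 177.16 + 269.18 = 2720.38
Index = 3392.93 / 2720.38 × 100 = 124.7226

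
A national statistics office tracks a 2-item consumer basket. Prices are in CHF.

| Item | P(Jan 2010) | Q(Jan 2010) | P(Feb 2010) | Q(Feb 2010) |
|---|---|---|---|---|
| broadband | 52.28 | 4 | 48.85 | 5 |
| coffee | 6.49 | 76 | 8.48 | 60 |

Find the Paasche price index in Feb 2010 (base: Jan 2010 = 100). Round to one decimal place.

115.7

Paasche price index uses current-period quantities as weights.
ΣP(Feb 2010)·Q(Feb 2010) = 48.85×5 + 8.48×60 = 244.25 + 508.8 = 753.05
ΣP(Jan 2010)·Q(Feb 2010) = 52.28×5 + 6.49×60 = 261.4 + 389.4 = 650.8
Index = 753.05 / 650.8 × 100 = 115.7114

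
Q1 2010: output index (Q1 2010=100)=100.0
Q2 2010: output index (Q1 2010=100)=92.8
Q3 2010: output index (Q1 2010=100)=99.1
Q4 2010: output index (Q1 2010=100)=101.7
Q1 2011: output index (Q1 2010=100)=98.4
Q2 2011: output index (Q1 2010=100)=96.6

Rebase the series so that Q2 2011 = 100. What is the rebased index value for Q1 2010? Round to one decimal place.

103.5

Rebased(Q1 2010) = 100.0 / 96.6 × 100 = 103.5197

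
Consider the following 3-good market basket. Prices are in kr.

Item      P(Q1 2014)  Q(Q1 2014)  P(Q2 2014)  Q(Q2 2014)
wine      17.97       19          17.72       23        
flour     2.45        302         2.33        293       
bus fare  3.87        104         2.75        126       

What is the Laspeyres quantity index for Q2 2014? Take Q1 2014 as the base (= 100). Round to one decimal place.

Laspeyres quantity index uses base-period prices as weights.
ΣP(Q1 2014)·Q(Q2 2014) = 17.97×23 + 2.45×293 + 3.87×126 = 413.31 + 717.85 + 487.62 = 1618.78
ΣP(Q1 2014)·Q(Q1 2014) = 17.97×19 + 2.45×302 + 3.87×104 = 341.43 + 739.9 + 402.48 = 1483.81
Index = 1618.78 / 1483.81 × 100 = 109.0962

109.1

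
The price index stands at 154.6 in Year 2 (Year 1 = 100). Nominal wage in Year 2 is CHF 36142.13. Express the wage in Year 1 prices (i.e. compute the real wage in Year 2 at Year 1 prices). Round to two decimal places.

23377.83

Real = Nominal ÷ (Index/100) = 36142.13 ÷ (154.6/100)
     = 36142.13 ÷ 1.546 = 23377.8331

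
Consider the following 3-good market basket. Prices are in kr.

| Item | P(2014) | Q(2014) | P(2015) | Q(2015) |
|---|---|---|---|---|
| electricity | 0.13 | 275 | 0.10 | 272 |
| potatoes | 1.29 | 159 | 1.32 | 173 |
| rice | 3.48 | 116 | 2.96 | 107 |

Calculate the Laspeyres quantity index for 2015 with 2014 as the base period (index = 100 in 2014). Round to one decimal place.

Laspeyres quantity index uses base-period prices as weights.
ΣP(2014)·Q(2015) = 0.13×272 + 1.29×173 + 3.48×107 = 35.36 + 223.17 + 372.36 = 630.89
ΣP(2014)·Q(2014) = 0.13×275 + 1.29×159 + 3.48×116 = 35.75 + 205.11 + 403.68 = 644.54
Index = 630.89 / 644.54 × 100 = 97.8822

97.9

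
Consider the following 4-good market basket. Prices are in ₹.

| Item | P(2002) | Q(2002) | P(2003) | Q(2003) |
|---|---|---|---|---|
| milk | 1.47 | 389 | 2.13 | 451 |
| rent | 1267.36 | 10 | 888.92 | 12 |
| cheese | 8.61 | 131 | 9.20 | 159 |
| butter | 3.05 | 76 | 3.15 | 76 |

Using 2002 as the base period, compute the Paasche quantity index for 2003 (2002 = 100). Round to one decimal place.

Paasche quantity index uses current-period prices as weights.
ΣP(2003)·Q(2003) = 2.13×451 + 888.92×12 + 9.20×159 + 3.15×76 = 960.63 + 10667.04 + 1462.8 + 239.4 = 13329.87
ΣP(2003)·Q(2002) = 2.13×389 + 888.92×10 + 9.20×131 + 3.15×76 = 828.57 + 8889.2 + 1205.2 + 239.4 = 11162.37
Index = 13329.87 / 11162.37 × 100 = 119.4179

119.4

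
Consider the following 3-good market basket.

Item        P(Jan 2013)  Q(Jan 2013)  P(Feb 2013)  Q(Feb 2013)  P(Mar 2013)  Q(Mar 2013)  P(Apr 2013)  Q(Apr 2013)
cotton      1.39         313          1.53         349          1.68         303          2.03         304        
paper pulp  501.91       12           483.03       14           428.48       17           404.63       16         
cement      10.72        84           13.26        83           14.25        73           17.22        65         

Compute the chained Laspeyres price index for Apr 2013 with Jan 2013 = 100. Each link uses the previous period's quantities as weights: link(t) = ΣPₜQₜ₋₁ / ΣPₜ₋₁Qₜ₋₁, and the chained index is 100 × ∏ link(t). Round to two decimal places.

Link Jan 2013→Feb 2013:
ΣP(Feb 2013)Q(Jan 2013) = 1.53×313 + 483.03×12 + 13.26×84 = 478.89 + 5796.36 + 1113.84 = 7389.09
ΣP(Jan 2013)Q(Jan 2013) = 1.39×313 + 501.91×12 + 10.72×84 = 435.07 + 6022.92 + 900.48 = 7358.47
link = 7389.09/7358.47 = 1.004161
Link Feb 2013→Mar 2013:
ΣP(Mar 2013)Q(Feb 2013) = 1.68×349 + 428.48×14 + 14.25×83 = 586.32 + 5998.72 + 1182.75 = 7767.79
ΣP(Feb 2013)Q(Feb 2013) = 1.53×349 + 483.03×14 + 13.26×83 = 533.97 + 6762.42 + 1100.58 = 8396.97
link = 7767.79/8396.97 = 0.925071
Link Mar 2013→Apr 2013:
ΣP(Apr 2013)Q(Mar 2013) = 2.03×303 + 404.63×17 + 17.22×73 = 615.09 + 6878.71 + 1257.06 = 8750.86
ΣP(Mar 2013)Q(Mar 2013) = 1.68×303 + 428.48×17 + 14.25×73 = 509.04 + 7284.16 + 1040.25 = 8833.45
link = 8750.86/8833.45 = 0.990650
Chained index = 100 × 1.004161 × 0.925071 × 0.990650 = 92.0235

92.02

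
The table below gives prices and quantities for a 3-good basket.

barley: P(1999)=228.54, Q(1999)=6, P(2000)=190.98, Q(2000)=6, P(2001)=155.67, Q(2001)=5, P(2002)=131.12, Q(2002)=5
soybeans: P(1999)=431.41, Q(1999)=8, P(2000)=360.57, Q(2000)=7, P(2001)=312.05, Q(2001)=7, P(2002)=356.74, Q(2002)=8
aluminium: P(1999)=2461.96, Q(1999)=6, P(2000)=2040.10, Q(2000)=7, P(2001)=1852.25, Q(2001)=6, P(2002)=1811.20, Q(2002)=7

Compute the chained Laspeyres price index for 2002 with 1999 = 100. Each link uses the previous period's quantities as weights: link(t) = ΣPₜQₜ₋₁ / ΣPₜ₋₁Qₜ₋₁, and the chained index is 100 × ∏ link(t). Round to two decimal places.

Link 1999→2000:
ΣP(2000)Q(1999) = 190.98×6 + 360.57×8 + 2040.10×6 = 1145.88 + 2884.56 + 12240.6 = 16271.04
ΣP(1999)Q(1999) = 228.54×6 + 431.41×8 + 2461.96×6 = 1371.24 + 3451.28 + 14771.76 = 19594.28
link = 16271.04/19594.28 = 0.830397
Link 2000→2001:
ΣP(2001)Q(2000) = 155.67×6 + 312.05×7 + 1852.25×7 = 934.02 + 2184.35 + 12965.75 = 16084.12
ΣP(2000)Q(2000) = 190.98×6 + 360.57×7 + 2040.10×7 = 1145.88 + 2523.99 + 14280.7 = 17950.57
link = 16084.12/17950.57 = 0.896023
Link 2001→2002:
ΣP(2002)Q(2001) = 131.12×5 + 356.74×7 + 1811.20×6 = 655.6 + 2497.18 + 10867.2 = 14019.98
ΣP(2001)Q(2001) = 155.67×5 + 312.05×7 + 1852.25×6 = 778.35 + 2184.35 + 11113.5 = 14076.2
link = 14019.98/14076.2 = 0.996006
Chained index = 100 × 0.830397 × 0.896023 × 0.996006 = 74.1083

74.11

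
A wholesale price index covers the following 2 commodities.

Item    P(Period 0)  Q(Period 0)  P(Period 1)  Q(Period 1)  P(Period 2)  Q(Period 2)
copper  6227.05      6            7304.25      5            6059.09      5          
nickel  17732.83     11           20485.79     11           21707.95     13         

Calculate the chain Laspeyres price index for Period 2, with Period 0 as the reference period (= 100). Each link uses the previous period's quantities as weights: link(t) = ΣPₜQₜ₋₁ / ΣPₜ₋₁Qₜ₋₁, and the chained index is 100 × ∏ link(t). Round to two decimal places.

Link Period 0→Period 1:
ΣP(Period 1)Q(Period 0) = 7304.25×6 + 20485.79×11 = 43825.5 + 225343.69 = 269169.19
ΣP(Period 0)Q(Period 0) = 6227.05×6 + 17732.83×11 = 37362.3 + 195061.13 = 232423.43
link = 269169.19/232423.43 = 1.158098
Link Period 1→Period 2:
ΣP(Period 2)Q(Period 1) = 6059.09×5 + 21707.95×11 = 30295.45 + 238787.45 = 269082.9
ΣP(Period 1)Q(Period 1) = 7304.25×5 + 20485.79×11 = 36521.25 + 225343.69 = 261864.94
link = 269082.9/261864.94 = 1.027564
Chained index = 100 × 1.158098 × 1.027564 = 119.0020

119.00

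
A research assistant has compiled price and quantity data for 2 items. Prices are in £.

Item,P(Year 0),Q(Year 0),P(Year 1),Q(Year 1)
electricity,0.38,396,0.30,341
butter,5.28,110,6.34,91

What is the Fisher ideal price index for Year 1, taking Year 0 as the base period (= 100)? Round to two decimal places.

111.48

Laspeyres component (base-period weights):
ΣP(Year 1)Q(Year 0) = 0.30×396 + 6.34×110 = 118.8 + 697.4 = 816.2
ΣP(Year 0)Q(Year 0) = 0.38×396 + 5.28×110 = 150.48 + 580.8 = 731.28
L = 816.2 / 731.28 × 100 = 111.6125
Paasche component (current-period weights):
ΣP(Year 1)Q(Year 1) = 0.30×341 + 6.34×91 = 102.3 + 576.94 = 679.24
ΣP(Year 0)Q(Year 1) = 0.38×341 + 5.28×91 = 129.58 + 480.48 = 610.06
P = 679.24 / 610.06 × 100 = 111.3399
Fisher = √(L × P) = √(111.6125 × 111.3399) = 111.4761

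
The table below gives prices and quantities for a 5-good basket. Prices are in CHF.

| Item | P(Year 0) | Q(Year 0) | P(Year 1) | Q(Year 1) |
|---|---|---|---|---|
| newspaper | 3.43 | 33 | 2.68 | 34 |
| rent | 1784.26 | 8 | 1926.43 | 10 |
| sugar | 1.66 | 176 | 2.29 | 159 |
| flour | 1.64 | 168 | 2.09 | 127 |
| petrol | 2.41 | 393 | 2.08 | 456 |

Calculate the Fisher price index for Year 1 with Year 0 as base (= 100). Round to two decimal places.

Laspeyres component (base-period weights):
ΣP(Year 1)Q(Year 0) = 2.68×33 + 1926.43×8 + 2.29×176 + 2.09×168 + 2.08×393 = 88.44 + 15411.44 + 403.04 + 351.12 + 817.44 = 17071.48
ΣP(Year 0)Q(Year 0) = 3.43×33 + 1784.26×8 + 1.66×176 + 1.64×168 + 2.41×393 = 113.19 + 14274.08 + 292.16 + 275.52 + 947.13 = 15902.08
L = 17071.48 / 15902.08 × 100 = 107.3538
Paasche component (current-period weights):
ΣP(Year 1)Q(Year 1) = 2.68×34 + 1926.43×10 + 2.29×159 + 2.09×127 + 2.08×456 = 91.12 + 19264.3 + 364.11 + 265.43 + 948.48 = 20933.44
ΣP(Year 0)Q(Year 1) = 3.43×34 + 1784.26×10 + 1.66×159 + 1.64×127 + 2.41×456 = 116.62 + 17842.6 + 263.94 + 208.28 + 1098.96 = 19530.4
P = 20933.44 / 19530.4 × 100 = 107.1839
Fisher = √(L × P) = √(107.3538 × 107.1839) = 107.2688

107.27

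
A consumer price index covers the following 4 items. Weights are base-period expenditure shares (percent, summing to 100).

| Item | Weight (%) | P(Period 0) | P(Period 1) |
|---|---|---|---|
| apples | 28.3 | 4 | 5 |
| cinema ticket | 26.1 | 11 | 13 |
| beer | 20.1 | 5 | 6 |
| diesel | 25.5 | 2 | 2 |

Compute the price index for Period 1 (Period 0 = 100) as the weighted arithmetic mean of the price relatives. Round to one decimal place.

115.8

apples: 28.3 × (5/4) = 28.3 × 1.250000 = 35.3750
cinema ticket: 26.1 × (13/11) = 26.1 × 1.181818 = 30.8455
beer: 20.1 × (6/5) = 20.1 × 1.200000 = 24.1200
diesel: 25.5 × (2/2) = 25.5 × 1.000000 = 25.5000
Index = Σ wᵢ·(p₁ᵢ/p₀ᵢ) = 35.3750 + 30.8455 + 24.1200 + 25.5000 = 115.8405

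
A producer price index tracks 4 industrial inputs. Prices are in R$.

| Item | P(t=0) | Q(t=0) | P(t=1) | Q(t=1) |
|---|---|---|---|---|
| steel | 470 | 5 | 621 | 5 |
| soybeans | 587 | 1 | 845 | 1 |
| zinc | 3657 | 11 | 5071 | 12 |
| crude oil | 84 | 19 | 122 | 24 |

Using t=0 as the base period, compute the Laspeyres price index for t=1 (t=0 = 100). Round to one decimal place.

Laspeyres price index uses base-period quantities as weights.
ΣP(t=1)·Q(t=0) = 621×5 + 845×1 + 5071×11 + 122×19 = 3105 + 845 + 55781 + 2318 = 62049
ΣP(t=0)·Q(t=0) = 470×5 + 587×1 + 3657×11 + 84×19 = 2350 + 587 + 40227 + 1596 = 44760
Index = 62049 / 44760 × 100 = 138.6260

138.6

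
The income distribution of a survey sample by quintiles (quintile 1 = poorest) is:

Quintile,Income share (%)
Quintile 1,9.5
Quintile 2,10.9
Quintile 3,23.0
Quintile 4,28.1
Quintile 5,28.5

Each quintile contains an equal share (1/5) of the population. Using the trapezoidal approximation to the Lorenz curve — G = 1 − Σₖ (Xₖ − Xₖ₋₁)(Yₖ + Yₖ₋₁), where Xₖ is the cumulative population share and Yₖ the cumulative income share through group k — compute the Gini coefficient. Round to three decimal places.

Cumulative income shares Yₖ: 0.0950, 0.2040, 0.4340, 0.7150, 1.0000
Σ (Xₖ−Xₖ₋₁)(Yₖ+Yₖ₋₁) = (1/5)(0.0950+0.0000) + (1/5)(0.2040+0.0950) + (1/5)(0.4340+0.2040) + (1/5)(0.7150+0.4340) + (1/5)(1.0000+0.7150)
  = 0.0190 + 0.0598 + 0.1276 + 0.2298 + 0.3430 = 0.7792
G = 1 − 0.7792 = 0.2208

0.221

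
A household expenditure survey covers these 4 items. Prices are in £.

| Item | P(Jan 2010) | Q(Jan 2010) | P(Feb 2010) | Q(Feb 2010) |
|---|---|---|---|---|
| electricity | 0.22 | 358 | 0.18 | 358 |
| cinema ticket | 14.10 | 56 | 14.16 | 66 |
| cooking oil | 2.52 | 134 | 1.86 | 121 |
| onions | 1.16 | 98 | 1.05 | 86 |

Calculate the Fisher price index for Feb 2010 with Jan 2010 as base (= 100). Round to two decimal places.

Laspeyres component (base-period weights):
ΣP(Feb 2010)Q(Jan 2010) = 0.18×358 + 14.16×56 + 1.86×134 + 1.05×98 = 64.44 + 792.96 + 249.24 + 102.9 = 1209.54
ΣP(Jan 2010)Q(Jan 2010) = 0.22×358 + 14.10×56 + 2.52×134 + 1.16×98 = 78.76 + 789.6 + 337.68 + 113.68 = 1319.72
L = 1209.54 / 1319.72 × 100 = 91.6513
Paasche component (current-period weights):
ΣP(Feb 2010)Q(Feb 2010) = 0.18×358 + 14.16×66 + 1.86×121 + 1.05×86 = 64.44 + 934.56 + 225.06 + 90.3 = 1314.36
ΣP(Jan 2010)Q(Feb 2010) = 0.22×358 + 14.10×66 + 2.52×121 + 1.16×86 = 78.76 + 930.6 + 304.92 + 99.76 = 1414.04
P = 1314.36 / 1414.04 × 100 = 92.9507
Fisher = √(L × P) = √(91.6513 × 92.9507) = 92.2987

92.30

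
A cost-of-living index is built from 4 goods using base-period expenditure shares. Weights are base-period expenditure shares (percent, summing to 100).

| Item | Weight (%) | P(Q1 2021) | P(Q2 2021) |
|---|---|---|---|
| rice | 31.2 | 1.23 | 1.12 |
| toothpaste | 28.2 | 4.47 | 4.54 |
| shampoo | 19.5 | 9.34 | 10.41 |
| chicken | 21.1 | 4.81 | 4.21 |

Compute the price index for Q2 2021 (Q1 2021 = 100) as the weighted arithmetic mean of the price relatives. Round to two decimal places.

rice: 31.2 × (1.12/1.23) = 31.2 × 0.910569 = 28.4098
toothpaste: 28.2 × (4.54/4.47) = 28.2 × 1.015660 = 28.6416
shampoo: 19.5 × (10.41/9.34) = 19.5 × 1.114561 = 21.7339
chicken: 21.1 × (4.21/4.81) = 21.1 × 0.875260 = 18.4680
Index = Σ wᵢ·(p₁ᵢ/p₀ᵢ) = 28.4098 + 28.6416 + 21.7339 + 18.4680 = 97.2533

97.25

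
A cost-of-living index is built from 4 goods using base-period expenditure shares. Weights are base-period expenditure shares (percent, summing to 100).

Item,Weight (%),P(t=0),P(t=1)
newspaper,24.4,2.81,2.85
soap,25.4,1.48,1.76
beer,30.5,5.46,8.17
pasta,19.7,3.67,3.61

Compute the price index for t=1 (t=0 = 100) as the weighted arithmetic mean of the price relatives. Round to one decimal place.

newspaper: 24.4 × (2.85/2.81) = 24.4 × 1.014235 = 24.7473
soap: 25.4 × (1.76/1.48) = 25.4 × 1.189189 = 30.2054
beer: 30.5 × (8.17/5.46) = 30.5 × 1.496337 = 45.6383
pasta: 19.7 × (3.61/3.67) = 19.7 × 0.983651 = 19.3779
Index = Σ wᵢ·(p₁ᵢ/p₀ᵢ) = 24.7473 + 30.2054 + 45.6383 + 19.3779 = 119.9689

120.0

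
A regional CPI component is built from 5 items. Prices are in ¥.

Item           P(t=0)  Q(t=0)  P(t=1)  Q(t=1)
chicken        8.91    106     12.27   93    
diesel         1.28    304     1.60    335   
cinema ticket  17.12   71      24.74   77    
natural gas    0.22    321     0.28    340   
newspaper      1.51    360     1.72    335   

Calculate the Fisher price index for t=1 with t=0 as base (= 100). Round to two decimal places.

134.60

Laspeyres component (base-period weights):
ΣP(t=1)Q(t=0) = 12.27×106 + 1.60×304 + 24.74×71 + 0.28×321 + 1.72×360 = 1300.62 + 486.4 + 1756.54 + 89.88 + 619.2 = 4252.64
ΣP(t=0)Q(t=0) = 8.91×106 + 1.28×304 + 17.12×71 + 0.22×321 + 1.51×360 = 944.46 + 389.12 + 1215.52 + 70.62 + 543.6 = 3163.32
L = 4252.64 / 3163.32 × 100 = 134.4360
Paasche component (current-period weights):
ΣP(t=1)Q(t=1) = 12.27×93 + 1.60×335 + 24.74×77 + 0.28×340 + 1.72×335 = 1141.11 + 536 + 1904.98 + 95.2 + 576.2 = 4253.49
ΣP(t=0)Q(t=1) = 8.91×93 + 1.28×335 + 17.12×77 + 0.22×340 + 1.51×335 = 828.63 + 428.8 + 1318.24 + 74.8 + 505.85 = 3156.32
P = 4253.49 / 3156.32 × 100 = 134.7611
Fisher = √(L × P) = √(134.4360 × 134.7611) = 134.5984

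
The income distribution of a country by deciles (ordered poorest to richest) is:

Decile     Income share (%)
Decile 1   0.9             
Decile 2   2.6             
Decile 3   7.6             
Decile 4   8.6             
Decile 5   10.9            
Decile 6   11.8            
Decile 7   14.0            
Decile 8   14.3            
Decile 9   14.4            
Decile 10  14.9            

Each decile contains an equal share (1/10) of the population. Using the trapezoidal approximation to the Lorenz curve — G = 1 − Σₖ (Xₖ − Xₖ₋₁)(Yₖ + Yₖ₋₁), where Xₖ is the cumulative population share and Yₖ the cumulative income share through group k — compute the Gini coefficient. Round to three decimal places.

0.259

Cumulative income shares Yₖ: 0.0090, 0.0350, 0.1110, 0.1970, 0.3060, 0.4240, 0.5640, 0.7070, 0.8510, 1.0000
Σ (Xₖ−Xₖ₋₁)(Yₖ+Yₖ₋₁) = (1/10)(0.0090+0.0000) + (1/10)(0.0350+0.0090) + (1/10)(0.1110+0.0350) + (1/10)(0.1970+0.1110) + (1/10)(0.3060+0.1970) + (1/10)(0.4240+0.3060) + (1/10)(0.5640+0.4240) + (1/10)(0.7070+0.5640) + (1/10)(0.8510+0.7070) + (1/10)(1.0000+0.8510)
  = 0.0009 + 0.0044 + 0.0146 + 0.0308 + 0.0503 + 0.0730 + 0.0988 + 0.1271 + 0.1558 + 0.1851 = 0.7408
G = 1 − 0.7408 = 0.2592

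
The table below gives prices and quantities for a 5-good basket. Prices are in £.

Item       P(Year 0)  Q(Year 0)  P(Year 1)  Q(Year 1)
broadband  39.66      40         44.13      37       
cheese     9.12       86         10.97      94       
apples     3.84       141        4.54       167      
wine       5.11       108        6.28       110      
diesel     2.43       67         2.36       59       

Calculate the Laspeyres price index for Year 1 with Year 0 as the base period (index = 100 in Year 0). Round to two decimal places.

115.39

Laspeyres price index uses base-period quantities as weights.
ΣP(Year 1)·Q(Year 0) = 44.13×40 + 10.97×86 + 4.54×141 + 6.28×108 + 2.36×67 = 1765.2 + 943.42 + 640.14 + 678.24 + 158.12 = 4185.12
ΣP(Year 0)·Q(Year 0) = 39.66×40 + 9.12×86 + 3.84×141 + 5.11×108 + 2.43×67 = 1586.4 + 784.32 + 541.44 + 551.88 + 162.81 = 3626.85
Index = 4185.12 / 3626.85 × 100 = 115.3927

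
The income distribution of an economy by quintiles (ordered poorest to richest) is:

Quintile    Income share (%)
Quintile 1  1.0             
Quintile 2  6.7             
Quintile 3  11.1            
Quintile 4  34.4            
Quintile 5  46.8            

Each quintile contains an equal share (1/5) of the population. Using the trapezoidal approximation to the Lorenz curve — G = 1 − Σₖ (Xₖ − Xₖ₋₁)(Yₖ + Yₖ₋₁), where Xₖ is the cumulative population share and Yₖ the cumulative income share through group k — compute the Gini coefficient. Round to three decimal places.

Cumulative income shares Yₖ: 0.0100, 0.0770, 0.1880, 0.5320, 1.0000
Σ (Xₖ−Xₖ₋₁)(Yₖ+Yₖ₋₁) = (1/5)(0.0100+0.0000) + (1/5)(0.0770+0.0100) + (1/5)(0.1880+0.0770) + (1/5)(0.5320+0.1880) + (1/5)(1.0000+0.5320)
  = 0.0020 + 0.0174 + 0.0530 + 0.1440 + 0.3064 = 0.5228
G = 1 − 0.5228 = 0.4772

0.477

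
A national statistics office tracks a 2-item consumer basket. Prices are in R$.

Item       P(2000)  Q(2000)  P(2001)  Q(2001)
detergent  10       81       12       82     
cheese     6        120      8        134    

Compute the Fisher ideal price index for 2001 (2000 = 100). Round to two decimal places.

Laspeyres component (base-period weights):
ΣP(2001)Q(2000) = 12×81 + 8×120 = 972 + 960 = 1932
ΣP(2000)Q(2000) = 10×81 + 6×120 = 810 + 720 = 1530
L = 1932 / 1530 × 100 = 126.2745
Paasche component (current-period weights):
ΣP(2001)Q(2001) = 12×82 + 8×134 = 984 + 1072 = 2056
ΣP(2000)Q(2001) = 10×82 + 6×134 = 820 + 804 = 1624
P = 2056 / 1624 × 100 = 126.6010
Fisher = √(L × P) = √(126.2745 × 126.6010) = 126.4376

126.44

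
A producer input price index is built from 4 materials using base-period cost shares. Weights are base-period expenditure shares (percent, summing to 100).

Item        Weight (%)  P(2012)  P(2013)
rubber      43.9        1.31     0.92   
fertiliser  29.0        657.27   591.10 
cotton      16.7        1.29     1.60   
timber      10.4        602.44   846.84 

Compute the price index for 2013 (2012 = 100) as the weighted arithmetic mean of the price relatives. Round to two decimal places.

92.24

rubber: 43.9 × (0.92/1.31) = 43.9 × 0.702290 = 30.8305
fertiliser: 29.0 × (591.10/657.27) = 29.0 × 0.899326 = 26.0805
cotton: 16.7 × (1.60/1.29) = 16.7 × 1.240310 = 20.7132
timber: 10.4 × (846.84/602.44) = 10.4 × 1.405684 = 14.6191
Index = Σ wᵢ·(p₁ᵢ/p₀ᵢ) = 30.8305 + 26.0805 + 20.7132 + 14.6191 = 92.2433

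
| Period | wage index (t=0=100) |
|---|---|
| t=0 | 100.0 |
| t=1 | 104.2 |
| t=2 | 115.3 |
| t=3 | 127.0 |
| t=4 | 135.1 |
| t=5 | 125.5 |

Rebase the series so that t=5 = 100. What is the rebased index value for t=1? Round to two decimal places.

Rebased(t=1) = 104.2 / 125.5 × 100 = 83.0279

83.03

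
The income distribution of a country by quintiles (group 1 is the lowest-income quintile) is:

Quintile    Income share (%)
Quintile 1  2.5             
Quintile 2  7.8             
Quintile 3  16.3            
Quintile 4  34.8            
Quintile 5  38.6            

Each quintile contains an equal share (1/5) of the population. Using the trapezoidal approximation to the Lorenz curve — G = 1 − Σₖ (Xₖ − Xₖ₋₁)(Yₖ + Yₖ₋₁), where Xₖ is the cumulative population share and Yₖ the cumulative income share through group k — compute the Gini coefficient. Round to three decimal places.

Cumulative income shares Yₖ: 0.0250, 0.1030, 0.2660, 0.6140, 1.0000
Σ (Xₖ−Xₖ₋₁)(Yₖ+Yₖ₋₁) = (1/5)(0.0250+0.0000) + (1/5)(0.1030+0.0250) + (1/5)(0.2660+0.1030) + (1/5)(0.6140+0.2660) + (1/5)(1.0000+0.6140)
  = 0.0050 + 0.0256 + 0.0738 + 0.1760 + 0.3228 = 0.6032
G = 1 − 0.6032 = 0.3968

0.397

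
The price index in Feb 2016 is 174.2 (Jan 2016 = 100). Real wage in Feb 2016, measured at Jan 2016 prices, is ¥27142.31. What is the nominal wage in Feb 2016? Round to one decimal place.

Nominal = Real × (Index/100) = 27142.31 × (174.2/100)
        = 27142.31 × 1.742 = 47281.9040

47281.9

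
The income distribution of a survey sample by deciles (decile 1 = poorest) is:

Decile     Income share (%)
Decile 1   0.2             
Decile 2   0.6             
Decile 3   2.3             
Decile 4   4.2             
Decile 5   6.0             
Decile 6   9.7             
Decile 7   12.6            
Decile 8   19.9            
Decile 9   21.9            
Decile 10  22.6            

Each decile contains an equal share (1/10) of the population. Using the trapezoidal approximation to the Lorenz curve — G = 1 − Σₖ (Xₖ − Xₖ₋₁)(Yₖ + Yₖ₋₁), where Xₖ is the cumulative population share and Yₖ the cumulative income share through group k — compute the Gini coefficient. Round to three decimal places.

0.468

Cumulative income shares Yₖ: 0.0020, 0.0080, 0.0310, 0.0730, 0.1330, 0.2300, 0.3560, 0.5550, 0.7740, 1.0000
Σ (Xₖ−Xₖ₋₁)(Yₖ+Yₖ₋₁) = (1/10)(0.0020+0.0000) + (1/10)(0.0080+0.0020) + (1/10)(0.0310+0.0080) + (1/10)(0.0730+0.0310) + (1/10)(0.1330+0.0730) + (1/10)(0.2300+0.1330) + (1/10)(0.3560+0.2300) + (1/10)(0.5550+0.3560) + (1/10)(0.7740+0.5550) + (1/10)(1.0000+0.7740)
  = 0.0002 + 0.0010 + 0.0039 + 0.0104 + 0.0206 + 0.0363 + 0.0586 + 0.0911 + 0.1329 + 0.1774 = 0.5324
G = 1 − 0.5324 = 0.4676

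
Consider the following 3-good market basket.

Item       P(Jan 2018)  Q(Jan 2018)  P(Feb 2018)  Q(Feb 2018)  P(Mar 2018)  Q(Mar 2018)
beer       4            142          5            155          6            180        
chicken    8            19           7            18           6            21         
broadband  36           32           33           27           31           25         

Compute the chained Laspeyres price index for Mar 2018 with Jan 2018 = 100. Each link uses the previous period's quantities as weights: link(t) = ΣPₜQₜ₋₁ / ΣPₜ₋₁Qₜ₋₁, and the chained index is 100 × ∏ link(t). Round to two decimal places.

Link Jan 2018→Feb 2018:
ΣP(Feb 2018)Q(Jan 2018) = 5×142 + 7×19 + 33×32 = 710 + 133 + 1056 = 1899
ΣP(Jan 2018)Q(Jan 2018) = 4×142 + 8×19 + 36×32 = 568 + 152 + 1152 = 1872
link = 1899/1872 = 1.014423
Link Feb 2018→Mar 2018:
ΣP(Mar 2018)Q(Feb 2018) = 6×155 + 6×18 + 31×27 = 930 + 108 + 837 = 1875
ΣP(Feb 2018)Q(Feb 2018) = 5×155 + 7×18 + 33×27 = 775 + 126 + 891 = 1792
link = 1875/1792 = 1.046317
Chained index = 100 × 1.014423 × 1.046317 = 106.1408

106.14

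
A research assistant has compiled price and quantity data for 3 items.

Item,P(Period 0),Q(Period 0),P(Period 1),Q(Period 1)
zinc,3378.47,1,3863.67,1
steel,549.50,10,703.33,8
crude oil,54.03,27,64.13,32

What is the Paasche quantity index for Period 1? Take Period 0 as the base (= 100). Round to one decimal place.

Paasche quantity index uses current-period prices as weights.
ΣP(Period 1)·Q(Period 1) = 3863.67×1 + 703.33×8 + 64.13×32 = 3863.67 + 5626.64 + 2052.16 = 11542.47
ΣP(Period 1)·Q(Period 0) = 3863.67×1 + 703.33×10 + 64.13×27 = 3863.67 + 7033.3 + 1731.51 = 12628.48
Index = 11542.47 / 12628.48 × 100 = 91.4003

91.4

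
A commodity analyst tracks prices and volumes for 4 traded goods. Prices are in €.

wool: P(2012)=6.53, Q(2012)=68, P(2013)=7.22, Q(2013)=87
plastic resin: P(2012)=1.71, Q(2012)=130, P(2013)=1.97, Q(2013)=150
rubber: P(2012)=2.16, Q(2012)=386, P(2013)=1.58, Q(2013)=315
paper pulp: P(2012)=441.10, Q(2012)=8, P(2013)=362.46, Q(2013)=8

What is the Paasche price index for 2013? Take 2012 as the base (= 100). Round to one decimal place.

Paasche price index uses current-period quantities as weights.
ΣP(2013)·Q(2013) = 7.22×87 + 1.97×150 + 1.58×315 + 362.46×8 = 628.14 + 295.5 + 497.7 + 2899.68 = 4321.02
ΣP(2012)·Q(2013) = 6.53×87 + 1.71×150 + 2.16×315 + 441.10×8 = 568.11 + 256.5 + 680.4 + 3528.8 = 5033.81
Index = 4321.02 / 5033.81 × 100 = 85.8400

85.8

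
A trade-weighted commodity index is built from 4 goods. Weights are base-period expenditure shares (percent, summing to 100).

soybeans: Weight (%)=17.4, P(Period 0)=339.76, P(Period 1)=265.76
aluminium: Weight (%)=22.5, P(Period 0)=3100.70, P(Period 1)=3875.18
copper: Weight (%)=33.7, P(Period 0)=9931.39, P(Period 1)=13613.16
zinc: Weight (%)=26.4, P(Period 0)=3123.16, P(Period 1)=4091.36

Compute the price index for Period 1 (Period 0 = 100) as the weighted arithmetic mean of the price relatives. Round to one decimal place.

soybeans: 17.4 × (265.76/339.76) = 17.4 × 0.782199 = 13.6103
aluminium: 22.5 × (3875.18/3100.70) = 22.5 × 1.249776 = 28.1200
copper: 33.7 × (13613.16/9931.39) = 33.7 × 1.370721 = 46.1933
zinc: 26.4 × (4091.36/3123.16) = 26.4 × 1.310007 = 34.5842
Index = Σ wᵢ·(p₁ᵢ/p₀ᵢ) = 13.6103 + 28.1200 + 46.1933 + 34.5842 = 122.5077

122.5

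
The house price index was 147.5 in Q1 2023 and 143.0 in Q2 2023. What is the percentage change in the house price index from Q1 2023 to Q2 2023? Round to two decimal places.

Change = (143.0 − 147.5) / 147.5 × 100
       = -4.5 / 147.5 × 100 = -3.0508%

-3.05%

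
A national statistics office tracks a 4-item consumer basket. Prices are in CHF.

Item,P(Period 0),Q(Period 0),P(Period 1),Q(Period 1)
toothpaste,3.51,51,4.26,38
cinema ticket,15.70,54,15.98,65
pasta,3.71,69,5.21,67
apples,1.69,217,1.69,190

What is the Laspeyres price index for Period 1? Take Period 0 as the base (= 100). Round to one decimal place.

109.5

Laspeyres price index uses base-period quantities as weights.
ΣP(Period 1)·Q(Period 0) = 4.26×51 + 15.98×54 + 5.21×69 + 1.69×217 = 217.26 + 862.92 + 359.49 + 366.73 = 1806.4
ΣP(Period 0)·Q(Period 0) = 3.51×51 + 15.70×54 + 3.71×69 + 1.69×217 = 179.01 + 847.8 + 255.99 + 366.73 = 1649.53
Index = 1806.4 / 1649.53 × 100 = 109.5100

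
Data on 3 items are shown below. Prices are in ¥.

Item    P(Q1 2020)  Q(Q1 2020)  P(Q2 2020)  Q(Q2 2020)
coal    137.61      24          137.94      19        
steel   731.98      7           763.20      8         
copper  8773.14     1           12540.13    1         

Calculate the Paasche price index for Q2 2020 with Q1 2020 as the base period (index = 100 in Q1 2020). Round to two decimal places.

Paasche price index uses current-period quantities as weights.
ΣP(Q2 2020)·Q(Q2 2020) = 137.94×19 + 763.20×8 + 12540.13×1 = 2620.86 + 6105.6 + 12540.13 = 21266.59
ΣP(Q1 2020)·Q(Q2 2020) = 137.61×19 + 731.98×8 + 8773.14×1 = 2614.59 + 5855.84 + 8773.14 = 17243.57
Index = 21266.59 / 17243.57 × 100 = 123.3306

123.33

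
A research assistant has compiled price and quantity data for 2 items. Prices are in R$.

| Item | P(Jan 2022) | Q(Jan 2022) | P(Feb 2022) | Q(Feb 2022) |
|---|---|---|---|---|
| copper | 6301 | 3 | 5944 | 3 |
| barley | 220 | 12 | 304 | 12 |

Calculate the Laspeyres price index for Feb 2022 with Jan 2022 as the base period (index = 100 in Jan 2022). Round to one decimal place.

99.7

Laspeyres price index uses base-period quantities as weights.
ΣP(Feb 2022)·Q(Jan 2022) = 5944×3 + 304×12 = 17832 + 3648 = 21480
ΣP(Jan 2022)·Q(Jan 2022) = 6301×3 + 220×12 = 18903 + 2640 = 21543
Index = 21480 / 21543 × 100 = 99.7076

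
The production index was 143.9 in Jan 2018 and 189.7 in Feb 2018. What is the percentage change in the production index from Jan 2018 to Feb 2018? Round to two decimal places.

31.83%

Change = (189.7 − 143.9) / 143.9 × 100
       = 45.8 / 143.9 × 100 = 31.8277%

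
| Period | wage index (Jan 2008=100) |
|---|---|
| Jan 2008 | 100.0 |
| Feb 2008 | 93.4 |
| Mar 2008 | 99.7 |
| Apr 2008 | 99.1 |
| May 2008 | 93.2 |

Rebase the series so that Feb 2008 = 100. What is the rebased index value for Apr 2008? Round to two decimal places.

Rebased(Apr 2008) = 99.1 / 93.4 × 100 = 106.1028

106.10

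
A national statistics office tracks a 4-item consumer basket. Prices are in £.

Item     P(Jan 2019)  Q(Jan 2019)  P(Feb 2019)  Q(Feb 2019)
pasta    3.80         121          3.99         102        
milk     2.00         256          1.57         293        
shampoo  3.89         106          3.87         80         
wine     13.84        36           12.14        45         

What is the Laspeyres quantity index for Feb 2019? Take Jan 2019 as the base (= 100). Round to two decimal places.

101.34

Laspeyres quantity index uses base-period prices as weights.
ΣP(Jan 2019)·Q(Feb 2019) = 3.80×102 + 2.00×293 + 3.89×80 + 13.84×45 = 387.6 + 586 + 311.2 + 622.8 = 1907.6
ΣP(Jan 2019)·Q(Jan 2019) = 3.80×121 + 2.00×256 + 3.89×106 + 13.84×36 = 459.8 + 512 + 412.34 + 498.24 = 1882.38
Index = 1907.6 / 1882.38 × 100 = 101.3398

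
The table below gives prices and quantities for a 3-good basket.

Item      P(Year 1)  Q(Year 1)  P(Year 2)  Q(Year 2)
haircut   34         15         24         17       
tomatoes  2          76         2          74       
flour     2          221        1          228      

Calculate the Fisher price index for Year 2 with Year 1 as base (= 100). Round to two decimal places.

66.36

Laspeyres component (base-period weights):
ΣP(Year 2)Q(Year 1) = 24×15 + 2×76 + 1×221 = 360 + 152 + 221 = 733
ΣP(Year 1)Q(Year 1) = 34×15 + 2×76 + 2×221 = 510 + 152 + 442 = 1104
L = 733 / 1104 × 100 = 66.3949
Paasche component (current-period weights):
ΣP(Year 2)Q(Year 2) = 24×17 + 2×74 + 1×228 = 408 + 148 + 228 = 784
ΣP(Year 1)Q(Year 2) = 34×17 + 2×74 + 2×228 = 578 + 148 + 456 = 1182
P = 784 / 1182 × 100 = 66.3283
Fisher = √(L × P) = √(66.3949 × 66.3283) = 66.3616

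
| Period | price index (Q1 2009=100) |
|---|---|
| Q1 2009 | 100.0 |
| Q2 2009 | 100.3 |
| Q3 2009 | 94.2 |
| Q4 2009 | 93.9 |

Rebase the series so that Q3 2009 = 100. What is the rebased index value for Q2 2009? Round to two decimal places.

106.48

Rebased(Q2 2009) = 100.3 / 94.2 × 100 = 106.4756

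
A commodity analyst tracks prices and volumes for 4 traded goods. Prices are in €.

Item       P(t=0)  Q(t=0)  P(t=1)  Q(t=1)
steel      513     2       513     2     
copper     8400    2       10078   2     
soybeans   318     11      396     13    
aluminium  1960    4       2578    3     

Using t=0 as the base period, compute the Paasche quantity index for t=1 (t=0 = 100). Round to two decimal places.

95.02

Paasche quantity index uses current-period prices as weights.
ΣP(t=1)·Q(t=1) = 513×2 + 10078×2 + 396×13 + 2578×3 = 1026 + 20156 + 5148 + 7734 = 34064
ΣP(t=1)·Q(t=0) = 513×2 + 10078×2 + 396×11 + 2578×4 = 1026 + 20156 + 4356 + 10312 = 35850
Index = 34064 / 35850 × 100 = 95.0181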